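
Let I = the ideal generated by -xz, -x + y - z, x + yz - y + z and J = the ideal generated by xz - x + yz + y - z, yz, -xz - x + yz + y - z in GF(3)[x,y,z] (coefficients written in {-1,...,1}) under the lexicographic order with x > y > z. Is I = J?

Yes, the ideals are equal.

Since reduced Gröbner bases are canonical representatives of ideals under a given ordering, it suffices to compute and compare them.
Buchberger on the first generating set:
f_1 = -xz, LT = xz.
f_2 = -x + y - z, LT = x.
f_3 = x + yz - y + z, LT = x.

S(f_1,f_2): lcm = xz. S = yz - z^{2}.
  leading term yz: no divisor's leading term divides it; move yz to the remainder.
  leading term z^{2}: no divisor's leading term divides it; move -z^{2} to the remainder.
  remainder yz - z^{2} ≠ 0; add g_4 = yz - z^{2} to the basis.

S(f_1,f_3): lcm = xz. S = -yz^{2} + yz - z^{2}.
  leading term yz^{2}: subtract (-z)·g_4 from -yz^{2} + yz - z^{2} → yz - z^{3} - z^{2}
  leading term yz: subtract (1)·g_4 from yz - z^{3} - z^{2} → -z^{3}
  leading term z^{3}: no divisor's leading term divides it; move -z^{3} to the remainder.
  remainder -z^{3} ≠ 0; add g_5 = -z^{3} to the basis.

S(f_2,f_3): lcm = x. S = -yz.
  leading term yz: subtract (-1)·g_4 from -yz → -z^{2}
  leading term z^{2}: no divisor's leading term divides it; move -z^{2} to the remainder.
  remainder -z^{2} ≠ 0; add g_6 = -z^{2} to the basis.

S(f_1,g_4): lcm = xyz. S = xz^{2}.
  leading term xz^{2}: subtract (-z)·f_1 from xz^{2} → 0
  remainder 0.

S(f_2,g_4): leading monomials are coprime, so the S-polynomial reduces to 0 (Buchberger's first criterion).
S(f_3,g_4): leading monomials are coprime, so the S-polynomial reduces to 0 (Buchberger's first criterion).
S(f_1,g_5): lcm = xz^{3}. S = 0.
  remainder 0.

S(f_2,g_5): leading monomials are coprime, so the S-polynomial reduces to 0 (Buchberger's first criterion).
S(f_3,g_5): leading monomials are coprime, so the S-polynomial reduces to 0 (Buchberger's first criterion).
S(g_4,g_5): lcm = yz^{3}. S = -z^{4}.
  leading term z^{4}: subtract (z)·g_5 from -z^{4} → 0
  remainder 0.

S(f_1,g_6): lcm = xz^{2}. S = 0.
  remainder 0.

S(f_2,g_6): leading monomials are coprime, so the S-polynomial reduces to 0 (Buchberger's first criterion).
S(f_3,g_6): leading monomials are coprime, so the S-polynomial reduces to 0 (Buchberger's first criterion).
S(g_4,g_6): lcm = yz^{2}. S = -z^{3}.
  leading term z^{3}: subtract (1)·g_5 from -z^{3} → 0
  remainder 0.

S(g_5,g_6): lcm = z^{3}. S = 0.
  remainder 0.

Every S-polynomial of the final basis reduces to 0, so we have a Gröbner basis.
Inter-reduce: drop elements whose leading term is divisible by another's, tail-reduce, and make monic.
Reduced Gröbner basis: {x - y + z, yz, z^{2}}.

Buchberger on the second generating set:
h_1 = xz - x + yz + y - z, LT = xz.
h_2 = yz, LT = yz.
h_3 = -xz - x + yz + y - z, LT = xz.

S(h_1,h_2): lcm = xyz. S = -xy + y^{2}z + y^{2} - yz.
  leading term xy: no divisor's leading term divides it; move -xy to the remainder.
  leading term y^{2}z: subtract (y)·h_2 from y^{2}z + y^{2} - yz → y^{2} - yz
  leading term y^{2}: no divisor's leading term divides it; move y^{2} to the remainder.
  leading term yz: subtract (-1)·h_2 from -yz → 0
  remainder -xy + y^{2} ≠ 0; add k_4 = -xy + y^{2} to the basis.

S(h_1,h_3): lcm = xz. S = x - yz - y + z.
  leading term x: no divisor's leading term divides it; move x to the remainder.
  leading term yz: subtract (-1)·h_2 from -yz - y + z → -y + z
  leading term y: no divisor's leading term divides it; move -y to the remainder.
  leading term z: no divisor's leading term divides it; move z to the remainder.
  remainder x - y + z ≠ 0; add k_5 = x - y + z to the basis.

S(h_2,h_3): lcm = xyz. S = -xy + y^{2}z + y^{2} - yz.
  leading term xy: subtract (1)·k_4 from -xy + y^{2}z + y^{2} - yz → y^{2}z - yz
  leading term y^{2}z: subtract (y)·h_2 from y^{2}z - yz → -yz
  leading term yz: subtract (-1)·h_2 from -yz → 0
  remainder 0.

S(h_1,k_4): lcm = xyz. S = -xy - y^{2}z + y^{2} - yz.
  leading term xy: subtract (1)·k_4 from -xy - y^{2}z + y^{2} - yz → -y^{2}z - yz
  leading term y^{2}z: subtract (-y)·h_2 from -y^{2}z - yz → -yz
  leading term yz: subtract (-1)·h_2 from -yz → 0
  remainder 0.

S(h_2,k_4): lcm = xyz. S = y^{2}z.
  leading term y^{2}z: subtract (y)·h_2 from y^{2}z → 0
  remainder 0.

S(h_3,k_4): lcm = xyz. S = xy - y^{2} + yz.
  leading term xy: subtract (-1)·k_4 from xy - y^{2} + yz → yz
  leading term yz: subtract (1)·h_2 from yz → 0
  remainder 0.

S(h_1,k_5): lcm = xz. S = -x - yz + y - z^{2} - z.
  leading term x: subtract (-1)·k_5 from -x - yz + y - z^{2} - z → -yz - z^{2}
  leading term yz: subtract (-1)·h_2 from -yz - z^{2} → -z^{2}
  leading term z^{2}: no divisor's leading term divides it; move -z^{2} to the remainder.
  remainder -z^{2} ≠ 0; add k_6 = -z^{2} to the basis.

S(h_2,k_5): leading monomials are coprime, so the S-polynomial reduces to 0 (Buchberger's first criterion).
S(h_3,k_5): lcm = xz. S = x - y - z^{2} + z.
  leading term x: subtract (1)·k_5 from x - y - z^{2} + z → -z^{2}
  leading term z^{2}: subtract (1)·k_6 from -z^{2} → 0
  remainder 0.

S(k_4,k_5): lcm = xy. S = -yz.
  leading term yz: subtract (-1)·h_2 from -yz → 0
  remainder 0.

S(h_1,k_6): lcm = xz^{2}. S = -xz + yz^{2} + yz - z^{2}.
  leading term xz: subtract (-1)·h_1 from -xz + yz^{2} + yz - z^{2} → -x + yz^{2} - yz + y - z^{2} - z
  leading term x: subtract (-1)·k_5 from -x + yz^{2} - yz + y - z^{2} - z → yz^{2} - yz - z^{2}
  leading term yz^{2}: subtract (z)·h_2 from yz^{2} - yz - z^{2} → -yz - z^{2}
  leading term yz: subtract (-1)·h_2 from -yz - z^{2} → -z^{2}
  leading term z^{2}: subtract (1)·k_6 from -z^{2} → 0
  remainder 0.

S(h_2,k_6): lcm = yz^{2}. S = 0.
  remainder 0.

S(h_3,k_6): lcm = xz^{2}. S = xz - yz^{2} - yz + z^{2}.
  leading term xz: subtract (1)·h_1 from xz - yz^{2} - yz + z^{2} → x - yz^{2} + yz - y + z^{2} + z
  leading term x: subtract (1)·k_5 from x - yz^{2} + yz - y + z^{2} + z → -yz^{2} + yz + z^{2}
  leading term yz^{2}: subtract (-z)·h_2 from -yz^{2} + yz + z^{2} → yz + z^{2}
  leading term yz: subtract (1)·h_2 from yz + z^{2} → z^{2}
  leading term z^{2}: subtract (-1)·k_6 from z^{2} → 0
  remainder 0.

S(k_4,k_6): leading monomials are coprime, so the S-polynomial reduces to 0 (Buchberger's first criterion).
S(k_5,k_6): leading monomials are coprime, so the S-polynomial reduces to 0 (Buchberger's first criterion).
Every S-polynomial of the final basis reduces to 0, so we have a Gröbner basis.
Inter-reduce: drop elements whose leading term is divisible by another's, tail-reduce, and make monic.
Reduced Gröbner basis: {x - y + z, yz, z^{2}}.

These coincide, so the ideals are equal.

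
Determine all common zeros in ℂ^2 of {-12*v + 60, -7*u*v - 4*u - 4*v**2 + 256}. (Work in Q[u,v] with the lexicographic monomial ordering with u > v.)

{(4, 5)}

Compute a lex Gröbner basis by Buchberger's algorithm.
f_1 = -12*v + 60, LT = v.
f_2 = -7*u*v - 4*u - 4*v**2 + 256, LT = u*v.

S(f_1,f_2): lcm = u*v. S = -39/7*u - 4/7*v**2 + 256/7.
  reduce S modulo (f_1, f_2):
  remainder -39/7*u + 156/7 ≠ 0; add h_3 = -39/7*u + 156/7 to the basis.

The other S-polynomials (S(f_1,h_3), S(f_2,h_3)) all reduce to 0 modulo the current basis, so we have a Gröbner basis.
Inter-reduce: drop elements whose leading term is divisible by another's, tail-reduce, and make monic.
Reduced Gröbner basis: {u - 4, v - 5}.

From the last basis element, v - 5 = 0, so v takes values in {5}. Each choice, substituted upward through the basis, yields the corresponding point(s) of the solution set.
  v = 5: the earlier basis element becomes u - 4 = 0, giving u = 4 — point (4, 5).
A lex Gröbner basis triangularizes the system, enabling back-substitution.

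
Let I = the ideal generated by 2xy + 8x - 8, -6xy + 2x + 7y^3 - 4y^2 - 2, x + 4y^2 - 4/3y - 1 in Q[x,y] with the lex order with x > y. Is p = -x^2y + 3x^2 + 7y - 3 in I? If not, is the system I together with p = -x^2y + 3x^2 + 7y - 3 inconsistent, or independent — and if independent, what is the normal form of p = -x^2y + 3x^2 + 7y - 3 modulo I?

First compute the reduced Gröbner basis of I by Buchberger's algorithm.
f_1 = 2xy + 8x - 8, LT = xy.
f_2 = -6xy + 2x + 7y^3 - 4y^2 - 2, LT = xy.
f_3 = x + 4y^2 - 4/3y - 1, LT = x.

S(f_1,f_2): lcm = xy. S = 13/3x + 7/6y^3 - 2/3y^2 - 13/3.
  reduce S modulo (f_1, f_2, f_3):
  remainder 7/6y^3 - 18y^2 + 52/9y ≠ 0; add h_4 = 7/6y^3 - 18y^2 + 52/9y to the basis.

S(f_1,f_3): lcm = xy. S = 4x - 4y^3 + 4/3y^2 + y - 4.
  reduce S modulo (f_1, f_2, f_3, h_4):
  remainder -1604/21y^2 + 183/7y ≠ 0; add h_5 = -1604/21y^2 + 183/7y to the basis.

S(f_1,h_4): lcm = xy^3. S = 136/7xy^2 - 104/21xy - 4y^2.
  reduce S modulo (f_1, f_2, f_3, h_4, h_5):
  remainder 1630117/25263y ≠ 0; add h_6 = 1630117/25263y to the basis.

The other S-polynomials (S(f_2,f_3), S(f_2,h_4), S(f_3,h_4), S(f_1,h_5), S(f_2,h_5), S(f_3,h_5), S(h_4,h_5), S(f_1,h_6), S(f_2,h_6), S(f_3,h_6), S(h_4,h_6), S(h_5,h_6)) all reduce to 0 modulo the current basis, so we have a Gröbner basis.
Inter-reduce: drop elements whose leading term is divisible by another's, tail-reduce, and make monic.
Reduced Gröbner basis: {x - 1, y}.
Label its elements g_1 = x - 1, g_2 = y.

Reduce p = -x^2y + 3x^2 + 7y - 3 modulo G:
  leading term x^2y: subtract (-xy)·g_1 from -x^2y + 3x^2 + 7y - 3 → 3x^2 - xy + 7y - 3
  leading term x^2: subtract (3x)·g_1 from 3x^2 - xy + 7y - 3 → -xy + 3x + 7y - 3
  leading term xy: subtract (-y)·g_1 from -xy + 3x + 7y - 3 → 3x + 6y - 3
  leading term x: subtract (3)·g_1 from 3x + 6y - 3 → 6y
  leading term y: subtract (6)·g_2 from 6y → 0
  normal form = 0.
Since the normal form is 0, p ∈ I.

-x^2y + 3x^2 + 7y - 3 lies in I (it reduces to 0).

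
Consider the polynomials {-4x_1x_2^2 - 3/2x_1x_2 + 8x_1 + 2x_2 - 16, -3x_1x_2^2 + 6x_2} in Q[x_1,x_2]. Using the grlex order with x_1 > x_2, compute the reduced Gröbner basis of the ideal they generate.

G = {x_1^2 - 67/8x_1 + 9/2x_2 + 51/4, x_1x_2 - 16/3x_1 + 4x_2 + 32/3, x_2^2 - 64/9x_1 + 17/2x_2 + 128/9}

This is the nonlinear analogue of row-reducing a linear system.

f_1 = -4x_1x_2^2 - 3/2x_1x_2 + 8x_1 + 2x_2 - 16, LT = x_1x_2^2.
f_2 = -3x_1x_2^2 + 6x_2, LT = x_1x_2^2.

S(f_1,f_2): lcm = x_1x_2^2. S = 3/8x_1x_2 - 2x_1 + 3/2x_2 + 4.
  leading term x_1x_2: no divisor's leading term divides it; move 3/8x_1x_2 to the remainder.
  leading term x_1: no divisor's leading term divides it; move -2x_1 to the remainder.
  leading term x_2: no divisor's leading term divides it; move 3/2x_2 to the remainder.
  leading term 1: no divisor's leading term divides it; move 4 to the remainder.
  remainder 3/8x_1x_2 - 2x_1 + 3/2x_2 + 4 ≠ 0; add g_3 = 3/8x_1x_2 - 2x_1 + 3/2x_2 + 4 to the basis.

S(f_1,g_3): lcm = x_1x_2^2. S = 137/24x_1x_2 - 4x_2^2 - 2x_1 - 67/6x_2 + 4.
  leading term x_1x_2: subtract (137/9)·g_3 from 137/24x_1x_2 - 4x_2^2 - 2x_1 - 67/6x_2 + 4 → -4x_2^2 + 256/9x_1 - 34x_2 - 512/9
  leading term x_2^2: no divisor's leading term divides it; move -4x_2^2 to the remainder.
  leading term x_1: no divisor's leading term divides it; move 256/9x_1 to the remainder.
  leading term x_2: no divisor's leading term divides it; move -34x_2 to the remainder.
  leading term 1: no divisor's leading term divides it; move -512/9 to the remainder.
  remainder -4x_2^2 + 256/9x_1 - 34x_2 - 512/9 ≠ 0; add g_4 = -4x_2^2 + 256/9x_1 - 34x_2 - 512/9 to the basis.

S(f_2,g_3): lcm = x_1x_2^2. S = 16/3x_1x_2 - 4x_2^2 - 38/3x_2.
  leading term x_1x_2: subtract (128/9)·g_3 from 16/3x_1x_2 - 4x_2^2 - 38/3x_2 → -4x_2^2 + 256/9x_1 - 34x_2 - 512/9
  leading term x_2^2: subtract (1)·g_4 from -4x_2^2 + 256/9x_1 - 34x_2 - 512/9 → 0
  remainder 0.

S(f_1,g_4): lcm = x_1x_2^2. S = 64/9x_1^2 - 65/8x_1x_2 - 146/9x_1 - 1/2x_2 + 4.
  leading term x_1^2: no divisor's leading term divides it; move 64/9x_1^2 to the remainder.
  leading term x_1x_2: subtract (-65/3)·g_3 from -65/8x_1x_2 - 146/9x_1 - 1/2x_2 + 4 → -536/9x_1 + 32x_2 + 272/3
  leading term x_1: no divisor's leading term divides it; move -536/9x_1 to the remainder.
  leading term x_2: no divisor's leading term divides it; move 32x_2 to the remainder.
  leading term 1: no divisor's leading term divides it; move 272/3 to the remainder.
  remainder 64/9x_1^2 - 536/9x_1 + 32x_2 + 272/3 ≠ 0; add g_5 = 64/9x_1^2 - 536/9x_1 + 32x_2 + 272/3 to the basis.

S(f_2,g_4): lcm = x_1x_2^2. S = 64/9x_1^2 - 17/2x_1x_2 - 128/9x_1 - 2x_2.
  leading term x_1^2: subtract (1)·g_5 from 64/9x_1^2 - 17/2x_1x_2 - 128/9x_1 - 2x_2 → -17/2x_1x_2 + 136/3x_1 - 34x_2 - 272/3
  leading term x_1x_2: subtract (-68/3)·g_3 from -17/2x_1x_2 + 136/3x_1 - 34x_2 - 272/3 → 0
  remainder 0.

S(g_3,g_4): lcm = x_1x_2^2. S = 64/9x_1^2 - 83/6x_1x_2 + 4x_2^2 - 128/9x_1 + 32/3x_2.
  leading term x_1^2: subtract (1)·g_5 from 64/9x_1^2 - 83/6x_1x_2 + 4x_2^2 - 128/9x_1 + 32/3x_2 → -83/6x_1x_2 + 4x_2^2 + 136/3x_1 - 64/3x_2 - 272/3
  leading term x_1x_2: subtract (-332/9)·g_3 from -83/6x_1x_2 + 4x_2^2 + 136/3x_1 - 64/3x_2 - 272/3 → 4x_2^2 - 256/9x_1 + 34x_2 + 512/9
  leading term x_2^2: subtract (-1)·g_4 from 4x_2^2 - 256/9x_1 + 34x_2 + 512/9 → 0
  remainder 0.

S(f_1,g_5): lcm = x_1^2x_2^2. S = 3/8x_1^2x_2 + 67/8x_1x_2^2 - 9/2x_2^3 - 2x_1^2 - 1/2x_1x_2 - 51/4x_2^2 + 4x_1.
  leading term x_1^2x_2: subtract (x_1)·g_3 from 3/8x_1^2x_2 + 67/8x_1x_2^2 - 9/2x_2^3 - 2x_1^2 - 1/2x_1x_2 - 51/4x_2^2 + 4x_1 → 67/8x_1x_2^2 - 9/2x_2^3 - 2x_1x_2 - 51/4x_2^2
  leading term x_1x_2^2: subtract (-67/32)·f_1 from 67/8x_1x_2^2 - 9/2x_2^3 - 2x_1x_2 - 51/4x_2^2 → -9/2x_2^3 - 329/64x_1x_2 - 51/4x_2^2 + 67/4x_1 + 67/16x_2 - 67/2
  leading term x_2^3: subtract (9/8x_2)·g_4 from -9/2x_2^3 - 329/64x_1x_2 - 51/4x_2^2 + 67/4x_1 + 67/16x_2 - 67/2 → -2377/64x_1x_2 + 51/2x_2^2 + 67/4x_1 + 1091/16x_2 - 67/2
  leading term x_1x_2: subtract (-2377/24)·g_3 from -2377/64x_1x_2 + 51/2x_2^2 + 67/4x_1 + 1091/16x_2 - 67/2 → 51/2x_2^2 - 544/3x_1 + 867/4x_2 + 1088/3
  leading term x_2^2: subtract (-51/8)·g_4 from 51/2x_2^2 - 544/3x_1 + 867/4x_2 + 1088/3 → 0
  remainder 0.

S(f_2,g_5): lcm = x_1^2x_2^2. S = 67/8x_1x_2^2 - 9/2x_2^3 - 2x_1x_2 - 51/4x_2^2.
  leading term x_1x_2^2: subtract (-67/32)·f_1 from 67/8x_1x_2^2 - 9/2x_2^3 - 2x_1x_2 - 51/4x_2^2 → -9/2x_2^3 - 329/64x_1x_2 - 51/4x_2^2 + 67/4x_1 + 67/16x_2 - 67/2
  leading term x_2^3: subtract (9/8x_2)·g_4 from -9/2x_2^3 - 329/64x_1x_2 - 51/4x_2^2 + 67/4x_1 + 67/16x_2 - 67/2 → -2377/64x_1x_2 + 51/2x_2^2 + 67/4x_1 + 1091/16x_2 - 67/2
  leading term x_1x_2: subtract (-2377/24)·g_3 from -2377/64x_1x_2 + 51/2x_2^2 + 67/4x_1 + 1091/16x_2 - 67/2 → 51/2x_2^2 - 544/3x_1 + 867/4x_2 + 1088/3
  leading term x_2^2: subtract (-51/8)·g_4 from 51/2x_2^2 - 544/3x_1 + 867/4x_2 + 1088/3 → 0
  remainder 0.

S(g_3,g_5): lcm = x_1^2x_2. S = -16/3x_1^2 + 99/8x_1x_2 - 9/2x_2^2 + 32/3x_1 - 51/4x_2.
  leading term x_1^2: subtract (-3/4)·g_5 from -16/3x_1^2 + 99/8x_1x_2 - 9/2x_2^2 + 32/3x_1 - 51/4x_2 → 99/8x_1x_2 - 9/2x_2^2 - 34x_1 + 45/4x_2 + 68
  leading term x_1x_2: subtract (33)·g_3 from 99/8x_1x_2 - 9/2x_2^2 - 34x_1 + 45/4x_2 + 68 → -9/2x_2^2 + 32x_1 - 153/4x_2 - 64
  leading term x_2^2: subtract (9/8)·g_4 from -9/2x_2^2 + 32x_1 - 153/4x_2 - 64 → 0
  remainder 0.

S(g_4,g_5): leading monomials are coprime, so the S-polynomial reduces to 0 (Buchberger's first criterion).
Every S-polynomial of the final basis reduces to 0, so we have a Gröbner basis.
Inter-reduce: drop elements whose leading term is divisible by another's, tail-reduce, and make monic.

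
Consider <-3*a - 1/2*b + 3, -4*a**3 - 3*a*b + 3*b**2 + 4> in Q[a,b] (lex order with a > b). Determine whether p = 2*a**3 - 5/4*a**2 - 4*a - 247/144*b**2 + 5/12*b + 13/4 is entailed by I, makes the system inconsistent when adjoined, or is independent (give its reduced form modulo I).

2*a**3 - 5/4*a**2 - 4*a - 247/144*b**2 + 5/12*b + 13/4 lies in I (it reduces to 0).

First compute the reduced Gröbner basis of I by Buchberger's algorithm.
f_1 = -3*a - 1/2*b + 3, LT = a.
f_2 = -4*a**3 - 3*a*b + 3*b**2 + 4, LT = a**3.

S(f_1,f_2): lcm = a**3. S = 1/6*a**2*b - a**2 - 3/4*a*b + 3/4*b**2 + 1.
  reduce S modulo (f_1, f_2):
  remainder 1/216*b**3 + 19/24*b**2 - 1/4*b ≠ 0; add h_3 = 1/216*b**3 + 19/24*b**2 - 1/4*b to the basis.

The other S-polynomials (S(f_1,h_3), S(f_2,h_3)) all reduce to 0 modulo the current basis, so we have a Gröbner basis.
Inter-reduce: drop elements whose leading term is divisible by another's, tail-reduce, and make monic.
Reduced Gröbner basis: {a + 1/6*b - 1, b**3 + 171*b**2 - 54*b}.
Label its elements g_1 = a + 1/6*b - 1, g_2 = b**3 + 171*b**2 - 54*b.

Reduce p = 2*a**3 - 5/4*a**2 - 4*a - 247/144*b**2 + 5/12*b + 13/4 modulo G:
  leading term a**3: subtract (2*a**2)·g_1 from 2*a**3 - 5/4*a**2 - 4*a - 247/144*b**2 + 5/12*b + 13/4 → -1/3*a**2*b + 3/4*a**2 - 4*a - 247/144*b**2 + 5/12*b + 13/4
  leading term a**2*b: subtract (-1/3*a*b)·g_1 from -1/3*a**2*b + 3/4*a**2 - 4*a - 247/144*b**2 + 5/12*b + 13/4 → 3/4*a**2 + 1/18*a*b**2 - 1/3*a*b - 4*a - 247/144*b**2 + 5/12*b + 13/4
  leading term a**2: subtract (3/4*a)·g_1 from 3/4*a**2 + 1/18*a*b**2 - 1/3*a*b - 4*a - 247/144*b**2 + 5/12*b + 13/4 → 1/18*a*b**2 - 11/24*a*b - 13/4*a - 247/144*b**2 + 5/12*b + 13/4
  leading term a*b**2: subtract (1/18*b**2)·g_1 from 1/18*a*b**2 - 11/24*a*b - 13/4*a - 247/144*b**2 + 5/12*b + 13/4 → -11/24*a*b - 13/4*a - 1/108*b**3 - 239/144*b**2 + 5/12*b + 13/4
  leading term a*b: subtract (-11/24*b)·g_1 from -11/24*a*b - 13/4*a - 1/108*b**3 - 239/144*b**2 + 5/12*b + 13/4 → -13/4*a - 1/108*b**3 - 19/12*b**2 - 1/24*b + 13/4
  leading term a: subtract (-13/4)·g_1 from -13/4*a - 1/108*b**3 - 19/12*b**2 - 1/24*b + 13/4 → -1/108*b**3 - 19/12*b**2 + 1/2*b
  leading term b**3: subtract (-1/108)·g_2 from -1/108*b**3 - 19/12*b**2 + 1/2*b → 0
  normal form = 0.
Since the normal form is 0, p ∈ I.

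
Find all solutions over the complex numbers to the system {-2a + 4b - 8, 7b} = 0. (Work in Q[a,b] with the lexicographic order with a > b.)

{(-4, 0)}

Compute a lex Gröbner basis by Buchberger's algorithm.
f_1 = -2a + 4b - 8, LT = a.
f_2 = 7b, LT = b.

S(f_1,f_2): leading monomials are coprime, so the S-polynomial reduces to 0 (Buchberger's first criterion).
Every S-polynomial of the final basis reduces to 0, so we have a Gröbner basis.
Inter-reduce: drop elements whose leading term is divisible by another's, tail-reduce, and make monic.
Reduced Gröbner basis: {a + 4, b}.

Elimination: the polynomial b lies in the elimination ideal for b, so b ∈ {0}. For each such b, the remaining basis elements (now univariate) give the rest of the solution.
  b = 0: the earlier basis element becomes a + 4 = 0, giving a = -4 — point (-4, 0).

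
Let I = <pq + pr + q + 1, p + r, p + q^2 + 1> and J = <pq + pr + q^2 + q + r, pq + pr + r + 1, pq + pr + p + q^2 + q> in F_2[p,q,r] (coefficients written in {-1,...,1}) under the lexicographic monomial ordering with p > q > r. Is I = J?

Equality of ideals is decidable: compute both reduced Gröbner bases (unique for the ordering) and check whether they agree.
Buchberger on the first generating set:
f_1 = pq + pr + q + 1, LT = pq.
f_2 = p + r, LT = p.
f_3 = p + q^2 + 1, LT = p.

S(f_1,f_2): lcm = pq. S = pr + qr + q + 1.
  reduce S modulo (f_1, f_2, f_3):
  remainder qr + q + r^2 + 1 ≠ 0; add g_4 = qr + q + r^2 + 1 to the basis.

S(f_1,f_3): lcm = pq. S = pr + q^3 + 1.
  reduce S modulo (f_1, f_2, f_3, g_4):
  remainder q^3 + r^2 + 1 ≠ 0; add g_5 = q^3 + r^2 + 1 to the basis.

S(f_2,f_3): lcm = p. S = q^2 + r + 1.
  reduce S modulo (f_1, f_2, f_3, g_4, g_5):
  remainder q^2 + r + 1 ≠ 0; add g_6 = q^2 + r + 1 to the basis.

S(f_1,g_5): lcm = pq^3. S = pq^2r + pr^2 + p + q^3 + q^2.
  reduce S modulo (f_1, f_2, f_3, g_4, g_5, g_6):
  remainder r^4 + r^3 + r^2 + r ≠ 0; add g_7 = r^4 + r^3 + r^2 + r to the basis.

S(f_1,g_6): lcm = pq^2. S = pqr + pr + p + q^2 + q.
  reduce S modulo (f_1, f_2, f_3, g_4, g_5, g_6, g_7):
  remainder r^3 + r ≠ 0; add g_8 = r^3 + r to the basis.

The other S-polynomials (S(f_1,g_4), S(f_2,g_4), S(f_3,g_4), S(f_2,g_5), S(f_3,g_5), S(g_4,g_5), S(f_2,g_6), S(f_3,g_6), S(g_4,g_6), S(g_5,g_6), S(f_1,g_7), S(f_2,g_7), S(f_3,g_7), S(g_4,g_7), S(g_5,g_7), S(g_6,g_7), S(f_1,g_8), S(f_2,g_8), S(f_3,g_8), S(g_4,g_8), S(g_5,g_8), S(g_6,g_8), S(g_7,g_8)) all reduce to 0 modulo the current basis, so we have a Gröbner basis.
Inter-reduce: drop elements whose leading term is divisible by another's, tail-reduce, and make monic.
Reduced Gröbner basis: {p + r, q^2 + r + 1, qr + q + r^2 + 1, r^3 + r}.

Buchberger on the second generating set:
h_1 = pq + pr + q^2 + q + r, LT = pq.
h_2 = pq + pr + r + 1, LT = pq.
h_3 = pq + pr + p + q^2 + q, LT = pq.

S(h_1,h_2): lcm = pq. S = q^2 + q + 1.
  reduce S modulo (h_1, h_2, h_3):
  remainder q^2 + q + 1 ≠ 0; add k_4 = q^2 + q + 1 to the basis.

S(h_1,h_3): lcm = pq. S = p + r.
  reduce S modulo (h_1, h_2, h_3, k_4):
  remainder p + r ≠ 0; add k_5 = p + r to the basis.

S(h_1,k_4): lcm = pq^2. S = pqr + pq + p + q^3 + q^2 + qr.
  reduce S modulo (h_1, h_2, h_3, k_4, k_5):
  remainder qr + q + r^3 + r + 1 ≠ 0; add k_6 = qr + q + r^3 + r + 1 to the basis.

S(h_3,k_4): lcm = pq^2. S = pqr + p + q^3 + q^2.
  reduce S modulo (h_1, h_2, h_3, k_4, k_5, k_6):
  remainder q + r^3 + r^2 ≠ 0; add k_7 = q + r^3 + r^2 to the basis.

S(h_1,k_6): lcm = pqr. S = pq + pr^3 + pr^2 + pr + p + q^2r + qr + r^2.
  reduce S modulo (h_1, h_2, h_3, k_4, k_5, k_6, k_7):
  remainder r^4 + r^3 + r^2 + r + 1 ≠ 0; add k_8 = r^4 + r^3 + r^2 + r + 1 to the basis.

The other S-polynomials (S(h_2,h_3), S(h_2,k_4), S(h_1,k_5), S(h_2,k_5), S(h_3,k_5), S(k_4,k_5), S(h_2,k_6), S(h_3,k_6), S(k_4,k_6), S(k_5,k_6), S(h_1,k_7), S(h_2,k_7), S(h_3,k_7), S(k_4,k_7), S(k_5,k_7), S(k_6,k_7), S(h_1,k_8), S(h_2,k_8), S(h_3,k_8), S(k_4,k_8), S(k_5,k_8), S(k_6,k_8), S(k_7,k_8)) all reduce to 0 modulo the current basis, so we have a Gröbner basis.
Inter-reduce: drop elements whose leading term is divisible by another's, tail-reduce, and make monic.
Reduced Gröbner basis: {p + r, q + r^3 + r^2, r^4 + r^3 + r^2 + r + 1}.

Since the reduced bases disagree, the two ideals are not the same.

No, the ideals differ.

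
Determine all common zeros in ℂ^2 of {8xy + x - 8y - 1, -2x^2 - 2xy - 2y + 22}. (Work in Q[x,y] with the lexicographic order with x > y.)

Compute a lex Gröbner basis by Buchberger's algorithm.
f_1 = 8xy + x - 8y - 1, LT = xy.
f_2 = -2x^2 - 2xy - 2y + 22, LT = x^2.

S(f_1,f_2): lcm = x^2y. S = 1/8x^2 - xy^2 - xy - 1/8x - y^2 + 11y.
  leading term x^2: subtract (-1/16)·f_2 from 1/8x^2 - xy^2 - xy - 1/8x - y^2 + 11y → -xy^2 - 9/8xy - 1/8x - y^2 + 87/8y + 11/8
  leading term xy^2: subtract (-1/8y)·f_1 from -xy^2 - 9/8xy - 1/8x - y^2 + 87/8y + 11/8 → -xy - 1/8x - 2y^2 + 43/4y + 11/8
  leading term xy: subtract (-1/8)·f_1 from -xy - 1/8x - 2y^2 + 43/4y + 11/8 → -2y^2 + 39/4y + 5/4
  leading term y^2: no divisor's leading term divides it; move -2y^2 to the remainder.
  leading term y: no divisor's leading term divides it; move 39/4y to the remainder.
  leading term 1: no divisor's leading term divides it; move 5/4 to the remainder.
  remainder -2y^2 + 39/4y + 5/4 ≠ 0; add h_3 = -2y^2 + 39/4y + 5/4 to the basis.

S(f_1,h_3): lcm = xy^2. S = 5xy + 5/8x - y^2 - 1/8y.
  leading term xy: subtract (5/8)·f_1 from 5xy + 5/8x - y^2 - 1/8y → -y^2 + 39/8y + 5/8
  leading term y^2: subtract (1/2)·h_3 from -y^2 + 39/8y + 5/8 → 0
  remainder 0.

S(f_2,h_3): leading monomials are coprime, so the S-polynomial reduces to 0 (Buchberger's first criterion).
Every S-polynomial of the final basis reduces to 0, so we have a Gröbner basis.
Inter-reduce: drop elements whose leading term is divisible by another's, tail-reduce, and make monic.
Reduced Gröbner basis: {x^2 - 1/8x + 2y - 87/8, xy + 1/8x - y - 1/8, y^2 - 39/8y - 5/8}.

From the last basis element, y^2 - 39/8y - 5/8 = 0, so y takes values in {-1/8, 5}. Each choice, substituted upward through the basis, yields the corresponding point(s) of the solution set.
  y = -1/8: the earlier basis element becomes x^2 - 1/8x - 89/8 = 0, giving x = 1/16 - sqrt(2849)/16, 1/16 + sqrt(2849)/16 — points (1/16 - sqrt(2849)/16, -1/8), (1/16 + sqrt(2849)/16, -1/8).
  y = 5: the earlier basis elements become x^2 - 1/8x - 7/8 = 0; 41/8x - 41/8 = 0, giving x = 1 — point (1, 5).

{(1/16 - sqrt(2849)/16, -1/8), (1/16 + sqrt(2849)/16, -1/8), (1, 5)}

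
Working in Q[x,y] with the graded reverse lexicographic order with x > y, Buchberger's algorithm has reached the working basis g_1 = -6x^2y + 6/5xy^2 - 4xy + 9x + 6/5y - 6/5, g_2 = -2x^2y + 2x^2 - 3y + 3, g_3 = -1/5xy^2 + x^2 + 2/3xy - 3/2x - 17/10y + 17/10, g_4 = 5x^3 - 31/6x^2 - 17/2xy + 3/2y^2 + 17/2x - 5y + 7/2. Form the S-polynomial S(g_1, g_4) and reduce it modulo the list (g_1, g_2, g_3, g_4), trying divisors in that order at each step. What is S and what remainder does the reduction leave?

S(g_1, g_4) = -1/5x^2y^2 + 17/10x^2y + 17/10xy^2 - 3/10y^3 - 3/2x^2 - 19/10xy + y^2 + 1/5x - 7/10y; remainder on division = -3/10y^3 + 17/2x^2 + 113/30xy + 13/10y^2 - 251/20x - 177/10y + 167/10.

lcm(LM(g_1), LM(g_4)) = x^3y.
S = (lcm/LT(g_1))·g_1 − (lcm/LT(g_4))·g_4 = -1/5x^2y^2 + 17/10x^2y + 17/10xy^2 - 3/10y^3 - 3/2x^2 - 19/10xy + y^2 + 1/5x - 7/10y.
Reduce S modulo (g_1, g_2, g_3, g_4) in that order:
  leading term x^2y^2: subtract (1/30y)·g_1 from -1/5x^2y^2 + 17/10x^2y + 17/10xy^2 - 3/10y^3 - 3/2x^2 - 19/10xy + y^2 + 1/5x - 7/10y → -1/25xy^3 + 17/10x^2y + 11/6xy^2 - 3/10y^3 - 3/2x^2 - 11/5xy + 24/25y^2 + 1/5x - 33/50y
  leading term xy^3: subtract (1/5y)·g_3 from -1/25xy^3 + 17/10x^2y + 11/6xy^2 - 3/10y^3 - 3/2x^2 - 11/5xy + 24/25y^2 + 1/5x - 33/50y → 3/2x^2y + 17/10xy^2 - 3/10y^3 - 3/2x^2 - 19/10xy + 13/10y^2 + 1/5x - y
  leading term x^2y: subtract (-1/4)·g_1 from 3/2x^2y + 17/10xy^2 - 3/10y^3 - 3/2x^2 - 19/10xy + 13/10y^2 + 1/5x - y → 2xy^2 - 3/10y^3 - 3/2x^2 - 29/10xy + 13/10y^2 + 49/20x - 7/10y - 3/10
  leading term xy^2: subtract (-10)·g_3 from 2xy^2 - 3/10y^3 - 3/2x^2 - 29/10xy + 13/10y^2 + 49/20x - 7/10y - 3/10 → -3/10y^3 + 17/2x^2 + 113/30xy + 13/10y^2 - 251/20x - 177/10y + 167/10
  leading term y^3: no divisor's leading term divides it; move -3/10y^3 to the remainder.
  leading term x^2: no divisor's leading term divides it; move 17/2x^2 to the remainder.
  leading term xy: no divisor's leading term divides it; move 113/30xy to the remainder.
  leading term y^2: no divisor's leading term divides it; move 13/10y^2 to the remainder.
  leading term x: no divisor's leading term divides it; move -251/20x to the remainder.
  leading term y: no divisor's leading term divides it; move -177/10y to the remainder.
  leading term 1: no divisor's leading term divides it; move 167/10 to the remainder.
The remainder -3/10y^3 + 17/2x^2 + 113/30xy + 13/10y^2 - 251/20x - 177/10y + 167/10 is nonzero, so it would be added as the next basis element.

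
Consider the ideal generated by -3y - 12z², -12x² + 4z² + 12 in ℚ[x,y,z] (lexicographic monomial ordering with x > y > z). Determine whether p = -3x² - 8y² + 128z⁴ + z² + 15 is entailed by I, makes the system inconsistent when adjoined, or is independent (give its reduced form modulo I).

First compute the reduced Gröbner basis of I by Buchberger's algorithm.
f_1 = -3y - 12z², LT = y.
f_2 = -12x² + 4z² + 12, LT = x².

The S-polynomials (S(f_1,f_2)) all reduce to 0 modulo the current basis, so we have a Gröbner basis.
Inter-reduce: drop elements whose leading term is divisible by another's, tail-reduce, and make monic.
Reduced Gröbner basis: {x² - ⅓z² - 1, y + 4z²}.
Label its elements g_1 = x² - ⅓z² - 1, g_2 = y + 4z².

Reduce p = -3x² - 8y² + 128z⁴ + z² + 15 modulo G:
  leading term x²: subtract (-3)·g_1 from -3x² - 8y² + 128z⁴ + z² + 15 → -8y² + 128z⁴ + 12
  leading term y²: subtract (-8y)·g_2 from -8y² + 128z⁴ + 12 → 32yz² + 128z⁴ + 12
  leading term yz²: subtract (32z²)·g_2 from 32yz² + 128z⁴ + 12 → 12
  leading term 1: no divisor's leading term divides it; move 12 to the remainder.
  normal form = 12.
The normal form is nonzero, so p ∉ I. Since p minus its normal form lies in I, I + (p) = I + (r) where r = 12; decide whether this ideal is the whole ring.
Here r = 12 is a nonzero constant, hence a unit: 1 ∈ I + (p), the Gröbner basis of I + (p) is {1}, and the enlarged system has no common solution — adjoining p is inconsistent.

Ideal membership is decidable via reduction modulo a Gröbner basis.

Adjoining -3x² - 8y² + 128z⁴ + z² + 15 makes the ideal the whole ring: the system is inconsistent.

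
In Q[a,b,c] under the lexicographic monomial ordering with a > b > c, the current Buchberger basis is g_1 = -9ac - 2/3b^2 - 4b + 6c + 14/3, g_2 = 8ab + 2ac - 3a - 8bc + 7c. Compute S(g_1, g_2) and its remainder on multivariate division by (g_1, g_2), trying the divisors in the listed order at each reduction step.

S(g_1, g_2) = -1/4ac^2 + 3/8ac + 2/27b^3 + 4/9b^2 + bc^2 - 2/3bc - 14/27b - 7/8c^2; remainder on division = 2/27b^3 + 1/54b^2c + 5/12b^2 + bc^2 - 5/9bc - 37/54b - 25/24c^2 + 13/108c + 7/36.

lcm(LM(g_1), LM(g_2)) = abc.
S = (lcm/LT(g_1))·g_1 − (lcm/LT(g_2))·g_2 = -1/4ac^2 + 3/8ac + 2/27b^3 + 4/9b^2 + bc^2 - 2/3bc - 14/27b - 7/8c^2.
Reduce S modulo (g_1, g_2) in that order:
  leading term ac^2: subtract (1/36c)·g_1 from -1/4ac^2 + 3/8ac + 2/27b^3 + 4/9b^2 + bc^2 - 2/3bc - 14/27b - 7/8c^2 → 3/8ac + 2/27b^3 + 1/54b^2c + 4/9b^2 + bc^2 - 5/9bc - 14/27b - 25/24c^2 - 7/54c
  leading term ac: subtract (-1/24)·g_1 from 3/8ac + 2/27b^3 + 1/54b^2c + 4/9b^2 + bc^2 - 5/9bc - 14/27b - 25/24c^2 - 7/54c → 2/27b^3 + 1/54b^2c + 5/12b^2 + bc^2 - 5/9bc - 37/54b - 25/24c^2 + 13/108c + 7/36
  leading term b^3: no divisor's leading term divides it; move 2/27b^3 to the remainder.
  leading term b^2c: no divisor's leading term divides it; move 1/54b^2c to the remainder.
  leading term b^2: no divisor's leading term divides it; move 5/12b^2 to the remainder.
  leading term bc^2: no divisor's leading term divides it; move bc^2 to the remainder.
  leading term bc: no divisor's leading term divides it; move -5/9bc to the remainder.
  leading term b: no divisor's leading term divides it; move -37/54b to the remainder.
  leading term c^2: no divisor's leading term divides it; move -25/24c^2 to the remainder.
  leading term c: no divisor's leading term divides it; move 13/108c to the remainder.
  leading term 1: no divisor's leading term divides it; move 7/36 to the remainder.
The remainder 2/27b^3 + 1/54b^2c + 5/12b^2 + bc^2 - 5/9bc - 37/54b - 25/24c^2 + 13/108c + 7/36 is nonzero, so it would be added as the next basis element.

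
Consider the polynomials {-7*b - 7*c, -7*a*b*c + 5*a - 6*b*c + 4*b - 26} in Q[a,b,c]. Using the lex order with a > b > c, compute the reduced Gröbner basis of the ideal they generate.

G = {a*c**2 + 5/7*a + 6/7*c**2 - 4/7*c - 26/7, b + c}

f_1 = -7*b - 7*c, LT = b.
f_2 = -7*a*b*c + 5*a - 6*b*c + 4*b - 26, LT = a*b*c.

S(f_1,f_2): lcm = a*b*c. S = a*c**2 + 5/7*a - 6/7*b*c + 4/7*b - 26/7.
  leading term a*c**2: no divisor's leading term divides it; move a*c**2 to the remainder.
  leading term a: no divisor's leading term divides it; move 5/7*a to the remainder.
  leading term b*c: subtract (6/49*c)·f_1 from -6/7*b*c + 4/7*b - 26/7 → 4/7*b + 6/7*c**2 - 26/7
  leading term b: subtract (-4/49)·f_1 from 4/7*b + 6/7*c**2 - 26/7 → 6/7*c**2 - 4/7*c - 26/7
  leading term c**2: no divisor's leading term divides it; move 6/7*c**2 to the remainder.
  leading term c: no divisor's leading term divides it; move -4/7*c to the remainder.
  leading term 1: no divisor's leading term divides it; move -26/7 to the remainder.
  remainder a*c**2 + 5/7*a + 6/7*c**2 - 4/7*c - 26/7 ≠ 0; add g_3 = a*c**2 + 5/7*a + 6/7*c**2 - 4/7*c - 26/7 to the basis.

S(f_1,g_3): leading monomials are coprime, so the S-polynomial reduces to 0 (Buchberger's first criterion).
S(f_2,g_3): lcm = a*b*c**2. S = -5/7*a*b - 5/7*a*c + 26/7*b + 26/7*c.
  leading term a*b: subtract (5/49*a)·f_1 from -5/7*a*b - 5/7*a*c + 26/7*b + 26/7*c → 26/7*b + 26/7*c
  leading term b: subtract (-26/49)·f_1 from 26/7*b + 26/7*c → 0
  remainder 0.

Every S-polynomial of the final basis reduces to 0, so we have a Gröbner basis.
Inter-reduce: drop elements whose leading term is divisible by another's, tail-reduce, and make monic.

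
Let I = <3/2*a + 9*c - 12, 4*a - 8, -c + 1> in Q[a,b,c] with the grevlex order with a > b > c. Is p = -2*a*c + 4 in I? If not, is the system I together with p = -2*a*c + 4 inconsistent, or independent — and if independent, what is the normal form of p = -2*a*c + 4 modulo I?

First compute the reduced Gröbner basis of I by Buchberger's algorithm.
f_1 = 3/2*a + 9*c - 12, LT = a.
f_2 = 4*a - 8, LT = a.
f_3 = -c + 1, LT = c.

S(f_1,f_2): lcm = a. S = 6*c - 6.
  leading term c: subtract (-6)·f_3 from 6*c - 6 → 0
  remainder 0.

S(f_1,f_3): leading monomials are coprime, so the S-polynomial reduces to 0 (Buchberger's first criterion).
S(f_2,f_3): leading monomials are coprime, so the S-polynomial reduces to 0 (Buchberger's first criterion).
Every S-polynomial of the final basis reduces to 0, so we have a Gröbner basis.
Inter-reduce: drop elements whose leading term is divisible by another's, tail-reduce, and make monic.
Reduced Gröbner basis: {a - 2, c - 1}.
Label its elements g_1 = a - 2, g_2 = c - 1.

Reduce p = -2*a*c + 4 modulo G:
  leading term a*c: subtract (-2*c)·g_1 from -2*a*c + 4 → -4*c + 4
  leading term c: subtract (-4)·g_2 from -4*c + 4 → 0
  normal form = 0.
Since the normal form is 0, p ∈ I.

The remainder on division by a Gröbner basis is unique — it is the normal form.

-2*a*c + 4 lies in I (it reduces to 0).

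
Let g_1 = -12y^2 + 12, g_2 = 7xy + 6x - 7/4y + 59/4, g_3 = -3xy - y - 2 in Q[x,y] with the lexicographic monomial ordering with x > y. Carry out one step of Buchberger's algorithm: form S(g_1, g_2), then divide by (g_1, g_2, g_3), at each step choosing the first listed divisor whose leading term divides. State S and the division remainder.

S(g_1, g_2) = -6/7xy - x + 1/4y^2 - 59/28y; remainder on division = -13/49x - 65/28y + 403/196.

lcm(LM(g_1), LM(g_2)) = xy^2.
S = (lcm/LT(g_1))·g_1 − (lcm/LT(g_2))·g_2 = -6/7xy - x + 1/4y^2 - 59/28y.
Reduce S modulo (g_1, g_2, g_3) in that order:
  leading term xy: subtract (-6/49)·g_2 from -6/7xy - x + 1/4y^2 - 59/28y → -13/49x + 1/4y^2 - 65/28y + 177/98
  leading term x: no divisor's leading term divides it; move -13/49x to the remainder.
  leading term y^2: subtract (-1/48)·g_1 from 1/4y^2 - 65/28y + 177/98 → -65/28y + 403/196
  leading term y: no divisor's leading term divides it; move -65/28y to the remainder.
  leading term 1: no divisor's leading term divides it; move 403/196 to the remainder.
The remainder -13/49x - 65/28y + 403/196 is nonzero, so it would be added as the next basis element.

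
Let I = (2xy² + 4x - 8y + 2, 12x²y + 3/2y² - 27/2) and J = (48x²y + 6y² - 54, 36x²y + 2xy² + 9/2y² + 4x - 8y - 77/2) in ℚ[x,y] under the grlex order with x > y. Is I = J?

Two ideals are equal iff their reduced Gröbner bases coincide (the reduced basis is unique for a fixed ordering).
Buchberger on the first generating set:
f_1 = 2xy² + 4x - 8y + 2, LT = xy².
f_2 = 12x²y + 3/2y² - 27/2, LT = x²y.

S(f_1,f_2): lcm = x²y². S = -⅛y³ + 2x² - 4xy + x + 9/8y.
  reduce S modulo (f_1, f_2):
  remainder -⅛y³ + 2x² - 4xy + x + 9/8y ≠ 0; add g_3 = -⅛y³ + 2x² - 4xy + x + 9/8y to the basis.

S(f_1,g_3): lcm = xy³. S = 16x³ - 32x²y + 8x² + 11xy - 4y² + y.
  reduce S modulo (f_1, f_2, g_3):
  remainder 16x³ + 8x² + 11xy + y - 36 ≠ 0; add g_4 = 16x³ + 8x² + 11xy + y - 36 to the basis.

The other S-polynomials (S(f_2,g_3), S(f_1,g_4), S(f_2,g_4), S(g_3,g_4)) all reduce to 0 modulo the current basis, so we have a Gröbner basis.
Inter-reduce: drop elements whose leading term is divisible by another's, tail-reduce, and make monic.
Reduced Gröbner basis: {x³ + ½x² + 11/16xy + 1/16y - 9/4, x²y + ⅛y² - 9/8, xy² + 2x - 4y + 1, y³ - 16x² + 32xy - 8x - 9y}.

Buchberger on the second generating set:
h_1 = 48x²y + 6y² - 54, LT = x²y.
h_2 = 36x²y + 2xy² + 9/2y² + 4x - 8y - 77/2, LT = x²y.

S(h_1,h_2): lcm = x²y. S = -1/18xy² - 1/9x + 2/9y - 1/18.
  reduce S modulo (h_1, h_2):
  remainder -1/18xy² - 1/9x + 2/9y - 1/18 ≠ 0; add k_3 = -1/18xy² - 1/9x + 2/9y - 1/18 to the basis.

S(h_1,k_3): lcm = x²y². S = ⅛y³ - 2x² + 4xy - x - 9/8y.
  reduce S modulo (h_1, h_2, k_3):
  remainder ⅛y³ - 2x² + 4xy - x - 9/8y ≠ 0; add k_4 = ⅛y³ - 2x² + 4xy - x - 9/8y to the basis.

S(h_1,k_4): lcm = x²y³. S = 16x⁴ - 32x³y + ⅛y⁴ + 8x³ + 9x²y - 9/8y².
  reduce S modulo (h_1, h_2, k_3, k_4):
  remainder 16x⁴ + 8x³ + xy - 11/8y² - 36x + 99/8 ≠ 0; add k_5 = 16x⁴ + 8x³ + xy - 11/8y² - 36x + 99/8 to the basis.

S(k_3,k_4): lcm = xy³. S = 16x³ - 32x²y + 8x² + 11xy - 4y² + y.
  reduce S modulo (h_1, h_2, k_3, k_4, k_5):
  remainder 16x³ + 8x² + 11xy + y - 36 ≠ 0; add k_6 = 16x³ + 8x² + 11xy + y - 36 to the basis.

The other S-polynomials (S(h_2,k_3), S(h_2,k_4), S(h_1,k_5), S(h_2,k_5), S(k_3,k_5), S(k_4,k_5), S(h_1,k_6), S(h_2,k_6), S(k_3,k_6), S(k_4,k_6), S(k_5,k_6)) all reduce to 0 modulo the current basis, so we have a Gröbner basis.
Inter-reduce: drop elements whose leading term is divisible by another's, tail-reduce, and make monic.
Reduced Gröbner basis: {x³ + ½x² + 11/16xy + 1/16y - 9/4, x²y + ⅛y² - 9/8, xy² + 2x - 4y + 1, y³ - 16x² + 32xy - 8x - 9y}.

Same reduced basis, so the two generating sets span the same ideal.
The same test decides containment: I ⊆ J iff every generator of I reduces to 0 modulo a Gröbner basis of J.

Yes, the ideals are equal.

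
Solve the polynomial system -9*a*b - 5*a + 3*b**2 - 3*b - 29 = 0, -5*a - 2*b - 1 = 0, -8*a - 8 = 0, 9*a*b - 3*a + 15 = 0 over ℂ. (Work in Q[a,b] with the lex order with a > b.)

{(-1, 2)}

Compute a lex Gröbner basis by Buchberger's algorithm.
f_1 = -9*a*b - 5*a + 3*b**2 - 3*b - 29, LT = a*b.
f_2 = -5*a - 2*b - 1, LT = a.
f_3 = -8*a - 8, LT = a.
f_4 = 9*a*b - 3*a + 15, LT = a*b.

S(f_1,f_2): lcm = a*b. S = 5/9*a - 11/15*b**2 + 2/15*b + 29/9.
  leading term a: subtract (-1/9)·f_2 from 5/9*a - 11/15*b**2 + 2/15*b + 29/9 → -11/15*b**2 - 4/45*b + 28/9
  leading term b**2: no divisor's leading term divides it; move -11/15*b**2 to the remainder.
  leading term b: no divisor's leading term divides it; move -4/45*b to the remainder.
  leading term 1: no divisor's leading term divides it; move 28/9 to the remainder.
  remainder -11/15*b**2 - 4/45*b + 28/9 ≠ 0; add h_5 = -11/15*b**2 - 4/45*b + 28/9 to the basis.

S(f_1,f_3): lcm = a*b. S = 5/9*a - 1/3*b**2 - 2/3*b + 29/9.
  leading term a: subtract (-1/9)·f_2 from 5/9*a - 1/3*b**2 - 2/3*b + 29/9 → -1/3*b**2 - 8/9*b + 28/9
  leading term b**2: subtract (5/11)·h_5 from -1/3*b**2 - 8/9*b + 28/9 → -28/33*b + 56/33
  leading term b: no divisor's leading term divides it; move -28/33*b to the remainder.
  leading term 1: no divisor's leading term divides it; move 56/33 to the remainder.
  remainder -28/33*b + 56/33 ≠ 0; add h_6 = -28/33*b + 56/33 to the basis.

The other S-polynomials (S(f_1,f_4), S(f_2,f_3), S(f_2,f_4), S(f_3,f_4), S(f_1,h_5), S(f_2,h_5), S(f_3,h_5), S(f_4,h_5), S(f_1,h_6), S(f_2,h_6), S(f_3,h_6), S(f_4,h_6), S(h_5,h_6)) all reduce to 0 modulo the current basis, so we have a Gröbner basis.
Inter-reduce: drop elements whose leading term is divisible by another's, tail-reduce, and make monic.
Reduced Gröbner basis: {a + 1, b - 2}.

Elimination: the polynomial b - 2 lies in the elimination ideal for b, so b ∈ {2}. For each such b, the remaining basis elements (now univariate) give the rest of the solution.
  b = 2: the earlier basis element becomes a + 1 = 0, giving a = -1 — point (-1, 2).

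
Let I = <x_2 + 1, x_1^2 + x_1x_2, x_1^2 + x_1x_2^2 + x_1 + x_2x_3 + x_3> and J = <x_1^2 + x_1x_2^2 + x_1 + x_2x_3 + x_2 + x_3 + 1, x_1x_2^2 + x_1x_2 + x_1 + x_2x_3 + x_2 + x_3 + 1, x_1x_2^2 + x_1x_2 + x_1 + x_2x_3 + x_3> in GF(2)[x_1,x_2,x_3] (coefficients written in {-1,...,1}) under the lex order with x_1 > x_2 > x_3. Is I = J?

Equality of ideals is decidable: compute both reduced Gröbner bases (unique for the ordering) and check whether they agree.
Buchberger on the first generating set:
f_1 = x_2 + 1, LT = x_2.
f_2 = x_1^2 + x_1x_2, LT = x_1^2.
f_3 = x_1^2 + x_1x_2^2 + x_1 + x_2x_3 + x_3, LT = x_1^2.

S(f_2,f_3): lcm = x_1^2. S = x_1x_2^2 + x_1x_2 + x_1 + x_2x_3 + x_3.
  leading term x_1x_2^2: subtract (x_1x_2)·f_1 from x_1x_2^2 + x_1x_2 + x_1 + x_2x_3 + x_3 → x_1 + x_2x_3 + x_3
  leading term x_1: no divisor's leading term divides it; move x_1 to the remainder.
  leading term x_2x_3: subtract (x_3)·f_1 from x_2x_3 + x_3 → 0
  remainder x_1 ≠ 0; add g_4 = x_1 to the basis.

The other S-polynomials (S(f_1,f_2), S(f_1,f_3), S(f_1,g_4), S(f_2,g_4), S(f_3,g_4)) all reduce to 0 modulo the current basis, so we have a Gröbner basis.
Inter-reduce: drop elements whose leading term is divisible by another's, tail-reduce, and make monic.
Reduced Gröbner basis: {x_1, x_2 + 1}.

Buchberger on the second generating set:
h_1 = x_1^2 + x_1x_2^2 + x_1 + x_2x_3 + x_2 + x_3 + 1, LT = x_1^2.
h_2 = x_1x_2^2 + x_1x_2 + x_1 + x_2x_3 + x_2 + x_3 + 1, LT = x_1x_2^2.
h_3 = x_1x_2^2 + x_1x_2 + x_1 + x_2x_3 + x_3, LT = x_1x_2^2.

S(h_1,h_2): lcm = x_1^2x_2^2. S = x_1^2x_2 + x_1^2 + x_1x_2^4 + x_1x_2^2 + x_1x_2x_3 + x_1x_2 + x_1x_3 + x_1 + x_2^3x_3 + x_2^3 + x_2^2x_3 + x_2^2.
  leading term x_1^2x_2: subtract (x_2)·h_1 from x_1^2x_2 + x_1^2 + x_1x_2^4 + x_1x_2^2 + x_1x_2x_3 + x_1x_2 + x_1x_3 + x_1 + x_2^3x_3 + x_2^3 + x_2^2x_3 + x_2^2 → x_1^2 + x_1x_2^4 + x_1x_2^3 + x_1x_2^2 + x_1x_2x_3 + x_1x_3 + x_1 + x_2^3x_3 + x_2^3 + x_2x_3 + x_2
  leading term x_1^2: subtract (1)·h_1 from x_1^2 + x_1x_2^4 + x_1x_2^3 + x_1x_2^2 + x_1x_2x_3 + x_1x_3 + x_1 + x_2^3x_3 + x_2^3 + x_2x_3 + x_2 → x_1x_2^4 + x_1x_2^3 + x_1x_2x_3 + x_1x_3 + x_2^3x_3 + x_2^3 + x_3 + 1
  leading term x_1x_2^4: subtract (x_2^2)·h_2 from x_1x_2^4 + x_1x_2^3 + x_1x_2x_3 + x_1x_3 + x_2^3x_3 + x_2^3 + x_3 + 1 → x_1x_2^2 + x_1x_2x_3 + x_1x_3 + x_2^2x_3 + x_2^2 + x_3 + 1
  leading term x_1x_2^2: subtract (1)·h_2 from x_1x_2^2 + x_1x_2x_3 + x_1x_3 + x_2^2x_3 + x_2^2 + x_3 + 1 → x_1x_2x_3 + x_1x_2 + x_1x_3 + x_1 + x_2^2x_3 + x_2^2 + x_2x_3 + x_2
  leading term x_1x_2x_3: no divisor's leading term divides it; move x_1x_2x_3 to the remainder.
  leading term x_1x_2: no divisor's leading term divides it; move x_1x_2 to the remainder.
  leading term x_1x_3: no divisor's leading term divides it; move x_1x_3 to the remainder.
  leading term x_1: no divisor's leading term divides it; move x_1 to the remainder.
  leading term x_2^2x_3: no divisor's leading term divides it; move x_2^2x_3 to the remainder.
  leading term x_2^2: no divisor's leading term divides it; move x_2^2 to the remainder.
  leading term x_2x_3: no divisor's leading term divides it; move x_2x_3 to the remainder.
  leading term x_2: no divisor's leading term divides it; move x_2 to the remainder.
  remainder x_1x_2x_3 + x_1x_2 + x_1x_3 + x_1 + x_2^2x_3 + x_2^2 + x_2x_3 + x_2 ≠ 0; add k_4 = x_1x_2x_3 + x_1x_2 + x_1x_3 + x_1 + x_2^2x_3 + x_2^2 + x_2x_3 + x_2 to the basis.

S(h_1,h_3): lcm = x_1^2x_2^2. S = x_1^2x_2 + x_1^2 + x_1x_2^4 + x_1x_2^2 + x_1x_2x_3 + x_1x_3 + x_2^3x_3 + x_2^3 + x_2^2x_3 + x_2^2.
  leading term x_1^2x_2: subtract (x_2)·h_1 from x_1^2x_2 + x_1^2 + x_1x_2^4 + x_1x_2^2 + x_1x_2x_3 + x_1x_3 + x_2^3x_3 + x_2^3 + x_2^2x_3 + x_2^2 → x_1^2 + x_1x_2^4 + x_1x_2^3 + x_1x_2^2 + x_1x_2x_3 + x_1x_2 + x_1x_3 + x_2^3x_3 + x_2^3 + x_2x_3 + x_2
  leading term x_1^2: subtract (1)·h_1 from x_1^2 + x_1x_2^4 + x_1x_2^3 + x_1x_2^2 + x_1x_2x_3 + x_1x_2 + x_1x_3 + x_2^3x_3 + x_2^3 + x_2x_3 + x_2 → x_1x_2^4 + x_1x_2^3 + x_1x_2x_3 + x_1x_2 + x_1x_3 + x_1 + x_2^3x_3 + x_2^3 + x_3 + 1
  leading term x_1x_2^4: subtract (x_2^2)·h_2 from x_1x_2^4 + x_1x_2^3 + x_1x_2x_3 + x_1x_2 + x_1x_3 + x_1 + x_2^3x_3 + x_2^3 + x_3 + 1 → x_1x_2^2 + x_1x_2x_3 + x_1x_2 + x_1x_3 + x_1 + x_2^2x_3 + x_2^2 + x_3 + 1
  leading term x_1x_2^2: subtract (1)·h_2 from x_1x_2^2 + x_1x_2x_3 + x_1x_2 + x_1x_3 + x_1 + x_2^2x_3 + x_2^2 + x_3 + 1 → x_1x_2x_3 + x_1x_3 + x_2^2x_3 + x_2^2 + x_2x_3 + x_2
  leading term x_1x_2x_3: subtract (1)·k_4 from x_1x_2x_3 + x_1x_3 + x_2^2x_3 + x_2^2 + x_2x_3 + x_2 → x_1x_2 + x_1
  leading term x_1x_2: no divisor's leading term divides it; move x_1x_2 to the remainder.
  leading term x_1: no divisor's leading term divides it; move x_1 to the remainder.
  remainder x_1x_2 + x_1 ≠ 0; add k_5 = x_1x_2 + x_1 to the basis.

S(h_2,h_3): lcm = x_1x_2^2. S = x_2 + 1.
  leading term x_2: no divisor's leading term divides it; move x_2 to the remainder.
  leading term 1: no divisor's leading term divides it; move 1 to the remainder.
  remainder x_2 + 1 ≠ 0; add k_6 = x_2 + 1 to the basis.

S(h_2,k_4): lcm = x_1x_2^2x_3. S = x_1x_2^2 + x_1x_2 + x_1x_3 + x_2^3x_3 + x_2^3 + x_2^2x_3 + x_2^2 + x_2x_3^2 + x_2x_3 + x_3^2 + x_3.
  leading term x_1x_2^2: subtract (1)·h_2 from x_1x_2^2 + x_1x_2 + x_1x_3 + x_2^3x_3 + x_2^3 + x_2^2x_3 + x_2^2 + x_2x_3^2 + x_2x_3 + x_3^2 + x_3 → x_1x_3 + x_1 + x_2^3x_3 + x_2^3 + x_2^2x_3 + x_2^2 + x_2x_3^2 + x_2 + x_3^2 + 1
  leading term x_1x_3: no divisor's leading term divides it; move x_1x_3 to the remainder.
  leading term x_1: no divisor's leading term divides it; move x_1 to the remainder.
  leading term x_2^3x_3: subtract (x_2^2x_3)·k_6 from x_2^3x_3 + x_2^3 + x_2^2x_3 + x_2^2 + x_2x_3^2 + x_2 + x_3^2 + 1 → x_2^3 + x_2^2 + x_2x_3^2 + x_2 + x_3^2 + 1
  leading term x_2^3: subtract (x_2^2)·k_6 from x_2^3 + x_2^2 + x_2x_3^2 + x_2 + x_3^2 + 1 → x_2x_3^2 + x_2 + x_3^2 + 1
  leading term x_2x_3^2: subtract (x_3^2)·k_6 from x_2x_3^2 + x_2 + x_3^2 + 1 → x_2 + 1
  leading term x_2: subtract (1)·k_6 from x_2 + 1 → 0
  remainder x_1x_3 + x_1 ≠ 0; add k_7 = x_1x_3 + x_1 to the basis.

S(h_1,k_5): lcm = x_1^2x_2. S = x_1^2 + x_1x_2^3 + x_1x_2 + x_2^2x_3 + x_2^2 + x_2x_3 + x_2.
  leading term x_1^2: subtract (1)·h_1 from x_1^2 + x_1x_2^3 + x_1x_2 + x_2^2x_3 + x_2^2 + x_2x_3 + x_2 → x_1x_2^3 + x_1x_2^2 + x_1x_2 + x_1 + x_2^2x_3 + x_2^2 + x_3 + 1
  leading term x_1x_2^3: subtract (x_2)·h_2 from x_1x_2^3 + x_1x_2^2 + x_1x_2 + x_1 + x_2^2x_3 + x_2^2 + x_3 + 1 → x_1 + x_2x_3 + x_2 + x_3 + 1
  leading term x_1: no divisor's leading term divides it; move x_1 to the remainder.
  leading term x_2x_3: subtract (x_3)·k_6 from x_2x_3 + x_2 + x_3 + 1 → x_2 + 1
  leading term x_2: subtract (1)·k_6 from x_2 + 1 → 0
  remainder x_1 ≠ 0; add k_8 = x_1 to the basis.

The other S-polynomials (S(h_1,k_4), S(h_3,k_4), S(h_2,k_5), S(h_3,k_5), S(k_4,k_5), S(h_1,k_6), S(h_2,k_6), S(h_3,k_6), S(k_4,k_6), S(k_5,k_6), S(h_1,k_7), S(h_2,k_7), S(h_3,k_7), S(k_4,k_7), S(k_5,k_7), S(k_6,k_7), S(h_1,k_8), S(h_2,k_8), S(h_3,k_8), S(k_4,k_8), S(k_5,k_8), S(k_6,k_8), S(k_7,k_8)) all reduce to 0 modulo the current basis, so we have a Gröbner basis.
Inter-reduce: drop elements whose leading term is divisible by another's, tail-reduce, and make monic.
Reduced Gröbner basis: {x_1, x_2 + 1}.

Same reduced basis, so the two generating sets span the same ideal.

Yes, the ideals are equal.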